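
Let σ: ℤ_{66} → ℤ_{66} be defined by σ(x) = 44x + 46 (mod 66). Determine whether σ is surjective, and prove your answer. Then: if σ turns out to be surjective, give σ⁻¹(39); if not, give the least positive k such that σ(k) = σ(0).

Since gcd(44, 66) = 22, we have 44x ≡ 0 (mod 22) for all x, so σ(x) ≡ 2 (mod 22).
But 0 ≢ 2 (mod 22), so 0 ∈ ℤ_{66} has no preimage. So σ is not surjective.
Since σ is not surjective, we find the least positive k with σ(k) = σ(0): this means 44k ≡ 0 (mod 66), i.e. 66 ∣ 44k. Since gcd(44, 66) = 22, dividing through by 22 this holds exactly when 3 ∣ 2k, and as gcd(2, 3) = 1, exactly when 3 ∣ k.
The smallest positive such k is 3.

3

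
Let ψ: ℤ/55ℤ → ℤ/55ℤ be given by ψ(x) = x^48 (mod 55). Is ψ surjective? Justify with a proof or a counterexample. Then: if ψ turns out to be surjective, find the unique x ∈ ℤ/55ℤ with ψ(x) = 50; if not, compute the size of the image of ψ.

ψ(4): Repeated squaring mod 55: 4^1 ≡ 4, 4^2 ≡ 4² = 16, 4^4 ≡ 16² = 256 ≡ 36, 4^8 ≡ 36² = 1296 ≡ 31, 4^16 ≡ 31² = 961 ≡ 26, 4^32 ≡ 26² = 676 ≡ 16. Since 48 = 32 + 16, 4^48 ≡ 16·26: 16·26 = 416 ≡ 31. So 4^48 ≡ 31 (mod 55).
ψ(7): Repeated squaring mod 55: 7^1 ≡ 7, 7^2 ≡ 7² = 49, 7^4 ≡ 49² = 2401 ≡ 36, 7^8 ≡ 36² = 1296 ≡ 31, 7^16 ≡ 31² = 961 ≡ 26, 7^32 ≡ 26² = 676 ≡ 16. Since 48 = 32 + 16, 7^48 ≡ 16·26: 16·26 = 416 ≡ 31. So 7^48 ≡ 31 (mod 55).
So ψ(4) = ψ(7) = 31 while 4 ≠ 7, hence ψ is not injective.
A non-injective map from the 55-element set ℤ/55ℤ to itself takes at most 54 distinct values, so it cannot be surjective. Therefore ψ is not surjective.
Since ψ is not surjective, we determine |image(ψ)|. Computing x^48 mod 55 for each x (by repeated squaring, reducing mod 55 at every step), the values ψ(0), ψ(1), …, ψ(54) are: 0, 1, 36, 16, 31, 15, 26, 31, 16, 36, 45, 11, 1, 36, 16, 20, 26, 26, 31, 16, 25, 1, 11, 1, 36, 5, 31, 26, 26, 31, 5, 36, 1, 11, 1, 25, 16, 31, 26, 26, 20, 16, 36, 1, 11, 45, 36, 16, 31, 26, 15, 31, 16, 36, 1.
The distinct values are {0, 1, 5, 11, 15, 16, 20, 25, 26, 31, 36, 45}; there are 12 of them.

12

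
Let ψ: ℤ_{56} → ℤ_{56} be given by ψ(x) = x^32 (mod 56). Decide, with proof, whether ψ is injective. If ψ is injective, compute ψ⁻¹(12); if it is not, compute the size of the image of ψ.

8

ψ(6): Repeated squaring mod 56: 6^1 ≡ 6, 6^2 ≡ 6² = 36, 6^4 ≡ 36² = 1296 ≡ 8, 6^8 ≡ 8² = 64 ≡ 8, 6^16 ≡ 8² = 64 ≡ 8, 6^32 ≡ 8² = 64 ≡ 8. So 6^32 ≡ 8 (mod 56).
ψ(8): Repeated squaring mod 56: 8^1 ≡ 8, 8^2 ≡ 8² = 64 ≡ 8, 8^4 ≡ 8² = 64 ≡ 8, 8^8 ≡ 8² = 64 ≡ 8, 8^16 ≡ 8² = 64 ≡ 8, 8^32 ≡ 8² = 64 ≡ 8. So 8^32 ≡ 8 (mod 56).
So ψ(6) = ψ(8) = 8 while 6 ≠ 8, thus ψ is not injective.
Since ψ is not injective, we determine |image(ψ)|. Computing x^32 mod 56 for each x (by repeated squaring, reducing mod 56 at every step), the values ψ(0), ψ(1), …, ψ(55) are: 0, 1, 32, 9, 16, 25, 8, 49, 8, 25, 16, 9, 32, 1, 0, 1, 32, 9, 16, 25, 8, 49, 8, 25, 16, 9, 32, 1, 0, 1, 32, 9, 16, 25, 8, 49, 8, 25, 16, 9, 32, 1, 0, 1, 32, 9, 16, 25, 8, 49, 8, 25, 16, 9, 32, 1.
The distinct values are {0, 1, 8, 9, 16, 25, 32, 49}; there are 8 of them.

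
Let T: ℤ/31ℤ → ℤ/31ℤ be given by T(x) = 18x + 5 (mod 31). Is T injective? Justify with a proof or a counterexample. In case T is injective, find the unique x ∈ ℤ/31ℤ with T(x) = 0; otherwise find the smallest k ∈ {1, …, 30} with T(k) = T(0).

29

Recall: T is injective when T(s) = T(t) forces s = t.
Suppose T(s) = T(t) in ℤ/31ℤ. Then 18s + 5 ≡ 18t + 5 (mod 31), so 18(s − t) ≡ 0 (mod 31).
Since gcd(18, 31) = 1, 18 is invertible modulo 31, thus s − t ≡ 0 (mod 31), i.e. s = t.
So T is injective.
We now compute 18⁻¹ mod 31 explicitly. Euclid's algorithm: 31 = 1·18 + 13, 18 = 1·13 + 5, 13 = 2·5 + 3, 5 = 1·3 + 2, 3 = 1·2 + 1; back-substituting gives 1 = 19·18 − 11·31, so 18⁻¹ ≡ 19 (mod 31).
Since T is injective, we find T⁻¹(0): we need 18x ≡ 0 − 5 ≡ 26 (mod 31). Using 18⁻¹ = 19: x ≡ 19·26 = 494 = 15·31 + 29, so x = 29.
Check: T(29) = 18·29 + 5 = 527 = 17·31 + 0 ≡ 0 (mod 31).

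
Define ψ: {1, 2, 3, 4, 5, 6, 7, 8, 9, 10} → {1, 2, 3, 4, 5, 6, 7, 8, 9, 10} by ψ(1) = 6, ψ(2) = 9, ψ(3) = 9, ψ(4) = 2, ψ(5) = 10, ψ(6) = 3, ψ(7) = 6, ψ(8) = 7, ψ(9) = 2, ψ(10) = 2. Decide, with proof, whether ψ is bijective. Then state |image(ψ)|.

6

ψ(2) = 9 = ψ(3) with 2 ≠ 3, so ψ is not injective, hence not bijective.
The image of ψ is {2, 3, 6, 7, 9, 10}, which has 6 elements.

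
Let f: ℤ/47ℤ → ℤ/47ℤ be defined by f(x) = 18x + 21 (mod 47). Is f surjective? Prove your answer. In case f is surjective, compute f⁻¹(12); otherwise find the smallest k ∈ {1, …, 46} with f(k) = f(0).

Since gcd(18, 47) = 1, 18 is invertible modulo 47. Euclid's algorithm: 47 = 2·18 + 11, 18 = 1·11 + 7, 11 = 1·7 + 4, 7 = 1·4 + 3, 4 = 1·3 + 1; back-substituting gives 1 = 34·18 − 13·47, so 18⁻¹ ≡ 34 (mod 47).
Then y ↦ 34(y − 21) is a two-sided inverse to f, so every y ∈ ℤ/47ℤ has a preimage.
So f is surjective.
Since f is surjective, we find f⁻¹(12): we need 18x ≡ 12 − 21 ≡ 38 (mod 47). Using 18⁻¹ = 34: x ≡ 34·38 = 1292 = 27·47 + 23, so x = 23.
Check: f(23) = 18·23 + 21 = 435 = 9·47 + 12 ≡ 12 (mod 47).

23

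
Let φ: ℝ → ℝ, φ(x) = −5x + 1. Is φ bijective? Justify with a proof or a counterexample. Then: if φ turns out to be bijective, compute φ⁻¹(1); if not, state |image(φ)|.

0

Recall that injectivity means: for all s, t in the domain, φ(s) = φ(t) implies s = t.
Suppose φ(s) = φ(t). Then −5s + 1 = −5t + 1, thus −5s = −5t, thus s = t.
For any y ∈ ℝ, x = (y − 1)/(−5) satisfies φ(x) = y.
Therefore φ is bijective.
Since φ is bijective, we compute φ⁻¹(1) = (1 − 1)/(−5) = 0.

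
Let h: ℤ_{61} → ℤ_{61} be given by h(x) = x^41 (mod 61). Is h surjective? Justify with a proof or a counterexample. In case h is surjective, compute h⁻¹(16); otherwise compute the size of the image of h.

25

Since 61 is prime, the nonzero elements of ℤ_{61} form a cyclic group of order 60.
As gcd(41, 60) = 1, raising to the 41st power is a bijection on this group: if a^41 ≡ b^41 then (ab^{−1})^41 = 1, and the only element of order dividing gcd(41, 60) = 1 is 1, so a = b.
With h(0) = 0 this makes h injective on all of ℤ_{61}, hence bijective (finite equal-size domain and codomain). In particular h is surjective.
Since h is surjective, we find the preimage of 16. The inverse of x ↦ x^41 on (ℤ_{61})^× is x ↦ x^41, because 41·41 = 1681 = 28·60 + 1 ≡ 1 (mod 60) and x^{60} = 1 for x ≠ 0 (Fermat). So h⁻¹(16) = 16^41 mod 61.
Repeated squaring mod 61: 16^1 ≡ 16, 16^2 ≡ 16² = 256 ≡ 12, 16^4 ≡ 12² = 144 ≡ 22, 16^8 ≡ 22² = 484 ≡ 57, 16^16 ≡ 57² = 3249 ≡ 16, 16^32 ≡ 16² = 256 ≡ 12. Since 41 = 32 + 8 + 1, 16^41 ≡ 12·57·16: 12·57 = 684 ≡ 13, then 13·16 = 208 ≡ 25. So 16^41 ≡ 25 (mod 61).
Hence h⁻¹(16) = 25.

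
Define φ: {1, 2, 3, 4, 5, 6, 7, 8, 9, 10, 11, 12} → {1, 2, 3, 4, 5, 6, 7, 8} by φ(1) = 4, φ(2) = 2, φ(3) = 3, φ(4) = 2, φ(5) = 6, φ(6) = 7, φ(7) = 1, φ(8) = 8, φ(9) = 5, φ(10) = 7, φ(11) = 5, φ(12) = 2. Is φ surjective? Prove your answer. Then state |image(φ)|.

8

Every element of the codomain has a preimage: 1 = φ(7), 2 = φ(2), 3 = φ(3), 4 = φ(1), 5 = φ(9), 6 = φ(5), 7 = φ(6), 8 = φ(8).
So φ is surjective.
The image of φ is {1, 2, 3, 4, 5, 6, 7, 8}, which has 8 elements.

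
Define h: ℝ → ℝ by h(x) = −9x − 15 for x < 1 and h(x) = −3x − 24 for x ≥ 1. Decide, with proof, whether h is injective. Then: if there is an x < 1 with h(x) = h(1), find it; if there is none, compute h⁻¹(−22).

Both pieces are strictly decreasing (slopes −9 and −3), so each is injective on its own interval.
The left piece maps (−∞, 1) onto (−24, ∞); the right piece maps [1, ∞) onto (−∞, −27].
These images are disjoint, so no value is attained by both pieces. Thus h is injective.
Because the two images are disjoint, no x < 1 has h(x) = h(1), so we compute h⁻¹(−22): −22 lies in (−24, ∞), so solve −9x − 15 = −22: x = (−22 + 15)/(−9) = 7/9.

7/9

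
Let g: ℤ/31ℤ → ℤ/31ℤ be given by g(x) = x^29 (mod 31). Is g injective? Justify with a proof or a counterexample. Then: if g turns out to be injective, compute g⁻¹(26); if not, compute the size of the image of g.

6

Since 31 is prime, the nonzero elements of ℤ/31ℤ form a cyclic group of order 30.
As gcd(29, 30) = 1, raising to the 29th power is a bijection on this group: if s^29 ≡ t^29 then (st^{−1})^29 = 1, and the only element of order dividing gcd(29, 30) = 1 is 1, so s = t.
With g(0) = 0 this makes g injective on all of ℤ/31ℤ, hence bijective (finite equal-size domain and codomain). In particular g is injective.
Since g is injective, we find the preimage of 26. The inverse of x ↦ x^29 on (ℤ/31ℤ)^× is x ↦ x^29, because 29·29 = 841 = 28·30 + 1 ≡ 1 (mod 30) and x^{30} = 1 for x ≠ 0 (Fermat). So g⁻¹(26) = 26^29 mod 31.
Repeated squaring mod 31: 26^1 ≡ 26, 26^2 ≡ 26² = 676 ≡ 25, 26^4 ≡ 25² = 625 ≡ 5, 26^8 ≡ 5² = 25, 26^16 ≡ 25² = 625 ≡ 5. Since 29 = 16 + 8 + 4 + 1, 26^29 ≡ 5·25·5·26: 5·25 = 125 ≡ 1, then 1·5 = 5, then 5·26 = 130 ≡ 6. So 26^29 ≡ 6 (mod 31).
Hence g⁻¹(26) = 6.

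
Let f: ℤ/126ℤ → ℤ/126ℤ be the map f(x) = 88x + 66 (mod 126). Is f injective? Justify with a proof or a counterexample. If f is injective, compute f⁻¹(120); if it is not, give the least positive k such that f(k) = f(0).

We have gcd(88, 126) = 2 > 1. Taking a = 0 and b = 63: f(0) = 66 and f(63) = 88·63 + 66 = 5610 ≡ 66 (mod 126).
So f(0) = f(63) while 0 ≠ 63, thus f is not injective.
Since f is not injective, we find the least positive k with f(k) = f(0): this means 88k ≡ 0 (mod 126), i.e. 126 ∣ 88k. Since gcd(88, 126) = 2, dividing through by 2 this holds exactly when 63 ∣ 44k, and as gcd(44, 63) = 1, exactly when 63 ∣ k.
The smallest positive such k is 63.

63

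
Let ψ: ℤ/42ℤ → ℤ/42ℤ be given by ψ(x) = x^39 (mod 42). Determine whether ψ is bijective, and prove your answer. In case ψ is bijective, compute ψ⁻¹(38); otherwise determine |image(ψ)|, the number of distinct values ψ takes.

18

ψ(2): Repeated squaring mod 42: 2^1 ≡ 2, 2^2 ≡ 2² = 4, 2^4 ≡ 4² = 16, 2^8 ≡ 16² = 256 ≡ 4, 2^16 ≡ 4² = 16, 2^32 ≡ 16² = 256 ≡ 4. Since 39 = 32 + 4 + 2 + 1, 2^39 ≡ 4·16·4·2: 4·16 = 64 ≡ 22, then 22·4 = 88 ≡ 4, then 4·2 = 8. So 2^39 ≡ 8 (mod 42).
ψ(8): Repeated squaring mod 42: 8^1 ≡ 8, 8^2 ≡ 8² = 64 ≡ 22, 8^4 ≡ 22² = 484 ≡ 22, 8^8 ≡ 22² = 484 ≡ 22, 8^16 ≡ 22² = 484 ≡ 22, 8^32 ≡ 22² = 484 ≡ 22. Since 39 = 32 + 4 + 2 + 1, 8^39 ≡ 22·22·22·8: 22·22 = 484 ≡ 22, then 22·22 = 484 ≡ 22, then 22·8 = 176 ≡ 8. So 8^39 ≡ 8 (mod 42).
So ψ(2) = ψ(8) = 8 while 2 ≠ 8, hence ψ is not injective, hence not bijective.
Since ψ is not bijective, we determine |image(ψ)|. Computing x^39 mod 42 for each x (by repeated squaring, reducing mod 42 at every step), the values ψ(0), ψ(1), …, ψ(41) are: 0, 1, 8, 27, 22, 41, 6, 7, 8, 15, 34, 29, 6, 13, 14, 15, 22, 41, 36, 13, 20, 21, 22, 29, 6, 1, 20, 27, 28, 29, 36, 13, 8, 27, 34, 35, 36, 1, 20, 15, 34, 41.
The distinct values are {0, 1, 6, 7, 8, 13, 14, 15, 20, 21, 22, 27, 28, 29, 34, 35, 36, 41}; there are 18 of them.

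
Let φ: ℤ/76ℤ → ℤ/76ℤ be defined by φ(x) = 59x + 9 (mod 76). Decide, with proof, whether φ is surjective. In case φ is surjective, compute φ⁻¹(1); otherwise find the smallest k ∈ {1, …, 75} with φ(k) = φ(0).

72

Recall: φ is surjective if every y in the codomain equals φ(x) for some x in the domain.
Since gcd(59, 76) = 1, 59 is invertible modulo 76. Euclid's algorithm: 76 = 1·59 + 17, 59 = 3·17 + 8, 17 = 2·8 + 1; back-substituting gives 1 = 67·59 − 52·76, so 59⁻¹ ≡ 67 (mod 76).
For any y ∈ ℤ/76ℤ, x = 67(y − 9) mod 76 satisfies φ(x) = 59·67(y − 9) + 9 ≡ y (since 59·67 ≡ 1 mod 76). So every y has a preimage.
So φ is surjective.
Since φ is surjective, we compute φ⁻¹(1): solve 59x + 9 ≡ 1 (mod 76), i.e. 59x ≡ 68 (mod 76).
Multiplying by 59⁻¹ = 67 gives x ≡ 67·68 = 4556 = 59·76 + 72 ≡ 72 (mod 76).
Check: φ(72) = 59·72 + 9 = 4257 = 56·76 + 1 ≡ 1 (mod 76).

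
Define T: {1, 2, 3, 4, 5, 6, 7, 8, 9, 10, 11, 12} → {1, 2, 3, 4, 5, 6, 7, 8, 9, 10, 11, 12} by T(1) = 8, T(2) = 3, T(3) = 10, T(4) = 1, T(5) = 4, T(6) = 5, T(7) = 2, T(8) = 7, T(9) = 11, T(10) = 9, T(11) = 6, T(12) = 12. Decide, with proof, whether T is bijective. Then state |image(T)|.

12

The values 8, 3, 10, 1, 4, 5, 2, 7, 11, 9, 6, 12 are a permutation of {1, 2, 3, 4, 5, 6, 7, 8, 9, 10, 11, 12}: each element appears exactly once.
So T is injective and surjective, hence bijective.
The image of T is {1, 2, 3, 4, 5, 6, 7, 8, 9, 10, 11, 12}, which has 12 elements.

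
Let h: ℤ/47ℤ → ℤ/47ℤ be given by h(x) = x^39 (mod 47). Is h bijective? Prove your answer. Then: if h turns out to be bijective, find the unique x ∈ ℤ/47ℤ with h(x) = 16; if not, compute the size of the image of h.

Since 47 is prime, the nonzero elements of ℤ/47ℤ form a cyclic group of order 46.
As gcd(39, 46) = 1, raising to the 39th power is a bijection on this group: if u^39 ≡ v^39 then (uv^{−1})^39 = 1, and the only element of order dividing gcd(39, 46) = 1 is 1, so u = v.
With h(0) = 0 this makes h injective on all of ℤ/47ℤ, hence bijective (finite equal-size domain and codomain). In particular h is bijective.
Since h is bijective, we find the preimage of 16. The inverse of x ↦ x^39 on (ℤ/47ℤ)^× is x ↦ x^13, because 39·13 = 507 = 11·46 + 1 ≡ 1 (mod 46) and x^{46} = 1 for x ≠ 0 (Fermat). So h⁻¹(16) = 16^13 mod 47.
Repeated squaring mod 47: 16^1 ≡ 16, 16^2 ≡ 16² = 256 ≡ 21, 16^4 ≡ 21² = 441 ≡ 18, 16^8 ≡ 18² = 324 ≡ 42. Since 13 = 8 + 4 + 1, 16^13 ≡ 42·18·16: 42·18 = 756 ≡ 4, then 4·16 = 64 ≡ 17. So 16^13 ≡ 17 (mod 47).
Hence h⁻¹(16) = 17.

17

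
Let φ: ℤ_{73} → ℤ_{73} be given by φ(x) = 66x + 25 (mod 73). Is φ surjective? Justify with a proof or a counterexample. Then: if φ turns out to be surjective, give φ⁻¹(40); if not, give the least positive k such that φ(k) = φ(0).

Since gcd(66, 73) = 1, 66 is invertible modulo 73. Euclid's algorithm: 73 = 1·66 + 7, 66 = 9·7 + 3, 7 = 2·3 + 1; back-substituting gives 1 = 52·66 − 47·73, so 66⁻¹ ≡ 52 (mod 73).
Then y ↦ 52(y − 25) is a two-sided inverse to φ, so every y ∈ ℤ_{73} has a preimage.
Thus φ is surjective.
Since φ is surjective, we find φ⁻¹(40): we need 66x ≡ 40 − 25 ≡ 15 (mod 73). Using 66⁻¹ = 52: x ≡ 52·15 = 780 = 10·73 + 50, so x = 50.
Check: φ(50) = 66·50 + 25 = 3325 = 45·73 + 40 ≡ 40 (mod 73).

50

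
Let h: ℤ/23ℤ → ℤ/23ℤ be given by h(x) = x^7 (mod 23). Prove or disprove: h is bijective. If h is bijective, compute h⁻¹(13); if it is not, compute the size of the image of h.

Since 23 is prime, the nonzero elements of ℤ/23ℤ form a cyclic group of order 22.
As gcd(7, 22) = 1, raising to the 7th power is a bijection on this group: if x_1^7 ≡ x_2^7 then (x_1x_2^{−1})^7 = 1, and the only element of order dividing gcd(7, 22) = 1 is 1, so x_1 = x_2.
With h(0) = 0 this makes h injective on all of ℤ/23ℤ, hence bijective (finite equal-size domain and codomain). In particular h is bijective.
Since h is bijective, we find the preimage of 13. The inverse of x ↦ x^7 on (ℤ/23ℤ)^× is x ↦ x^19, because 7·19 = 133 = 6·22 + 1 ≡ 1 (mod 22) and x^{22} = 1 for x ≠ 0 (Fermat). So h⁻¹(13) = 13^19 mod 23.
Repeated squaring mod 23: 13^1 ≡ 13, 13^2 ≡ 13² = 169 ≡ 8, 13^4 ≡ 8² = 64 ≡ 18, 13^8 ≡ 18² = 324 ≡ 2, 13^16 ≡ 2² = 4. Since 19 = 16 + 2 + 1, 13^19 ≡ 4·8·13: 4·8 = 32 ≡ 9, then 9·13 = 117 ≡ 2. So 13^19 ≡ 2 (mod 23).
Hence h⁻¹(13) = 2.

2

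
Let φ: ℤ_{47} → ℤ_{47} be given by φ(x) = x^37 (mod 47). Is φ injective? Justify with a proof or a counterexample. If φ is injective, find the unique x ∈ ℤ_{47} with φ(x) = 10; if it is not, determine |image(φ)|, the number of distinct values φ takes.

Since 47 is prime, the nonzero elements of ℤ_{47} form a cyclic group of order 46.
As gcd(37, 46) = 1, raising to the 37th power is a bijection on this group: if a^37 ≡ b^37 then (ab^{−1})^37 = 1, and the only element of order dividing gcd(37, 46) = 1 is 1, so a = b.
With φ(0) = 0 this makes φ injective on all of ℤ_{47}, hence bijective (finite equal-size domain and codomain). In particular φ is injective.
Since φ is injective, we find the preimage of 10. The inverse of x ↦ x^37 on (ℤ_{47})^× is x ↦ x^5, because 37·5 = 185 = 4·46 + 1 ≡ 1 (mod 46) and x^{46} = 1 for x ≠ 0 (Fermat). So φ⁻¹(10) = 10^5 mod 47.
Repeated squaring mod 47: 10^1 ≡ 10, 10^2 ≡ 10² = 100 ≡ 6, 10^4 ≡ 6² = 36. Since 5 = 4 + 1, 10^5 ≡ 36·10: 36·10 = 360 ≡ 31. So 10^5 ≡ 31 (mod 47).
Hence φ⁻¹(10) = 31.

31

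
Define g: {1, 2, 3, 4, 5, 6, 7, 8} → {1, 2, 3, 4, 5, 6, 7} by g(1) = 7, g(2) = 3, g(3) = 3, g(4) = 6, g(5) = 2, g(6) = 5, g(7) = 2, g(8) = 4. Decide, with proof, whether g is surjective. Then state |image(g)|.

No element maps to 1, so g is not surjective.
The image of g is {2, 3, 4, 5, 6, 7}, which has 6 elements.

6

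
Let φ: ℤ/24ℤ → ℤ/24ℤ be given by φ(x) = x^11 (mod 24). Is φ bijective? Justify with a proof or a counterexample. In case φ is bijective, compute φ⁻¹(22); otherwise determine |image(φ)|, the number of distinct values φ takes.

φ(0) = 0^11 = 0.
φ(6): Repeated squaring mod 24: 6^1 ≡ 6, 6^2 ≡ 6² = 36 ≡ 12, 6^4 ≡ 12² = 144 ≡ 0, 6^8 ≡ 0² = 0. Since 11 = 8 + 2 + 1, 6^11 ≡ 0·12·6: 0·12 = 0, then 0·6 = 0. So 6^11 ≡ 0 (mod 24).
So φ(0) = φ(6) = 0 while 0 ≠ 6, therefore φ is not injective, hence not bijective.
Since φ is not bijective, we determine |image(φ)|. Computing x^11 mod 24 for each x (by repeated squaring, reducing mod 24 at every step), the values φ(0), φ(1), …, φ(23) are: 0, 1, 8, 3, 16, 5, 0, 7, 8, 9, 16, 11, 0, 13, 8, 15, 16, 17, 0, 19, 8, 21, 16, 23.
The distinct values are {0, 1, 3, 5, 7, 8, 9, 11, 13, 15, 16, 17, 19, 21, 23}; there are 15 of them.

15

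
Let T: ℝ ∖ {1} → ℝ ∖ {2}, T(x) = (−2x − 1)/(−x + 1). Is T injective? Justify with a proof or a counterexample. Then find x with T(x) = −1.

0

Suppose T(x_1) = T(x_2). Cross-multiplying: (−2x_1 − 1)(−x_2 + 1) = (−2x_2 − 1)(−x_1 + 1).
Expanding both sides and cancelling the symmetric terms leaves −3·(x_1 − x_2) = 0. Since −3 ≠ 0, x_1 = x_2. Hence T is injective.
Solving T(x) = −1: cross-multiplying gives −2x − 1 = −1(−x + 1), which rearranges to −3x = 0, so x = 0.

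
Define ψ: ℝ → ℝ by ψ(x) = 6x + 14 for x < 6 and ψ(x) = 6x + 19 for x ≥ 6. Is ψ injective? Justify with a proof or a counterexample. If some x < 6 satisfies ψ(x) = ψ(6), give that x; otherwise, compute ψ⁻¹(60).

Both pieces are strictly increasing (slopes 6 and 6), so each is injective on its own interval.
The left piece maps (−∞, 6) onto (−∞, 50); the right piece maps [6, ∞) onto [55, ∞).
These images are disjoint, so no value is attained by both pieces. So ψ is injective.
Because the two images are disjoint, no x < 6 has ψ(x) = ψ(6), so we compute ψ⁻¹(60): 60 lies in [55, ∞), so solve 6x + 19 = 60: x = (60 − 19)/6 = 41/6.

41/6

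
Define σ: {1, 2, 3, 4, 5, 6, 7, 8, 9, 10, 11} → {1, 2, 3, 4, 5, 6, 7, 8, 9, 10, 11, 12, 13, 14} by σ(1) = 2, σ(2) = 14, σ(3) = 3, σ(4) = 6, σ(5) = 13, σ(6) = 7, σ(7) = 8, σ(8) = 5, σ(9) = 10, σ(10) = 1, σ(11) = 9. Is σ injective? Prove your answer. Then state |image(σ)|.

11

The values σ(1), …, σ(11) are 2, 14, 3, 6, 13, 7, 8, 5, 10, 1, 9 — all distinct.
So σ(u) = σ(v) only when u = v, and σ is injective.
The image of σ is {1, 2, 3, 5, 6, 7, 8, 9, 10, 13, 14}, which has 11 elements.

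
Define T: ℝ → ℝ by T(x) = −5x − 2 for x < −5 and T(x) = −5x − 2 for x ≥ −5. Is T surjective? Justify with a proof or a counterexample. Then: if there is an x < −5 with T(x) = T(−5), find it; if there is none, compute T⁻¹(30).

-32/5

Both pieces are strictly decreasing (slopes −5 and −5), so each is injective on its own interval.
The left piece maps (−∞, −5) onto (23, ∞); the right piece maps [−5, ∞) onto (−∞, 23].
These images together cover ℝ, so T is surjective.
Because the two images are disjoint, no x < −5 has T(x) = T(−5), so we compute T⁻¹(30): 30 lies in (23, ∞), so solve −5x − 2 = 30: x = (30 + 2)/(−5) = −32/5.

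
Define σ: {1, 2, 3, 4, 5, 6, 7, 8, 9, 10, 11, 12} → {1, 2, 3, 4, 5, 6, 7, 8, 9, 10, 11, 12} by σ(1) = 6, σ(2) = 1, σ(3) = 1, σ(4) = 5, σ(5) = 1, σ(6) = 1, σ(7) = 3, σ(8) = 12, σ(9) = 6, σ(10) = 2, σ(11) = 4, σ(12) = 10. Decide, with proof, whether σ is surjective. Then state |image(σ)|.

8

No element maps to 7, so σ is not surjective.
The image of σ is {1, 2, 3, 4, 5, 6, 10, 12}, which has 8 elements.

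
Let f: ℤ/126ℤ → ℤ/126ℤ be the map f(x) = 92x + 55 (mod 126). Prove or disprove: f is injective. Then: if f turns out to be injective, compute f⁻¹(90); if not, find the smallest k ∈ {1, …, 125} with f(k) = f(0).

63

Recall that injectivity means: for all u, v in the domain, f(u) = f(v) implies u = v.
We have gcd(92, 126) = 2 > 1. Taking u = 0 and v = 63: f(0) = 55 and f(63) = 92·63 + 55 = 5851 ≡ 55 (mod 126).
So f(0) = f(63) while 0 ≠ 63, therefore f is not injective.
Since f is not injective, we find the least positive k with f(k) = f(0): this means 92k ≡ 0 (mod 126), i.e. 126 ∣ 92k. Since gcd(92, 126) = 2, dividing through by 2 this holds exactly when 63 ∣ 46k, and as gcd(46, 63) = 1, exactly when 63 ∣ k.
The smallest positive such k is 63.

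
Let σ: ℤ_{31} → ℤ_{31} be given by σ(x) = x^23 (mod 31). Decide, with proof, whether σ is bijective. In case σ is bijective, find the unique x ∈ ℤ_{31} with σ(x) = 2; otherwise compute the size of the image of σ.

Since 31 is prime, the nonzero elements of ℤ_{31} form a cyclic group of order 30.
As gcd(23, 30) = 1, raising to the 23rd power is a bijection on this group: if u^23 ≡ v^23 then (uv^{−1})^23 = 1, and the only element of order dividing gcd(23, 30) = 1 is 1, so u = v.
With σ(0) = 0 this makes σ injective on all of ℤ_{31}, hence bijective (finite equal-size domain and codomain). In particular σ is bijective.
Since σ is bijective, we find the preimage of 2. The inverse of x ↦ x^23 on (ℤ_{31})^× is x ↦ x^17, because 23·17 = 391 = 13·30 + 1 ≡ 1 (mod 30) and x^{30} = 1 for x ≠ 0 (Fermat). So σ⁻¹(2) = 2^17 mod 31.
Repeated squaring mod 31: 2^1 ≡ 2, 2^2 ≡ 2² = 4, 2^4 ≡ 4² = 16, 2^8 ≡ 16² = 256 ≡ 8, 2^16 ≡ 8² = 64 ≡ 2. Since 17 = 16 + 1, 2^17 ≡ 2·2: 2·2 = 4. So 2^17 ≡ 4 (mod 31).
Hence σ⁻¹(2) = 4.

4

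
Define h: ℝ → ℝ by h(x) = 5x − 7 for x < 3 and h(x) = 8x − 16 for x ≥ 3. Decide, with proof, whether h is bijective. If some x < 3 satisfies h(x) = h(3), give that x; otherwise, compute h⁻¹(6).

Both pieces are strictly increasing (slopes 5 and 8), so each is injective on its own interval.
The left piece maps (−∞, 3) onto (−∞, 8); the right piece maps [3, ∞) onto [8, ∞).
Since 8 = 8, the images partition ℝ: h is injective and surjective, hence bijective.
Because the two images are disjoint, no x < 3 has h(x) = h(3), so we compute h⁻¹(6): 6 lies in (−∞, 8), so solve 5x − 7 = 6: x = (6 + 7)/5 = 13/5.

13/5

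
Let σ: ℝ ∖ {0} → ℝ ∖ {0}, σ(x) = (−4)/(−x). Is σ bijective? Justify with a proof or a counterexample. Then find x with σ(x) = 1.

Suppose σ(s) = σ(t). Cross-multiplying: (−4)(−t) = (−4)(−s).
Expanding both sides and cancelling the symmetric terms leaves −4·(s − t) = 0. Since −4 ≠ 0, s = t. Therefore σ is injective.
For any y ≠ 0, solving y(−x) = −4 for x gives a well-defined x ≠ 0. So σ is surjective.
Thus σ is bijective.
Solving σ(x) = 1: cross-multiplying gives −4 = 1(−x), which rearranges to 1x = 4, so x = 4.

4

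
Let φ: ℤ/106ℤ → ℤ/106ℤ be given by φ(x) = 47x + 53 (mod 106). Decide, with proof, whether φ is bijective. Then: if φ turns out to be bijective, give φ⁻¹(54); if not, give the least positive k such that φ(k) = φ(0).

Suppose φ(u) = φ(v) in ℤ/106ℤ. Then 47u + 53 ≡ 47v + 53 (mod 106), thus 47(u − v) ≡ 0 (mod 106).
Since gcd(47, 106) = 1, 47 is invertible modulo 106, so u − v ≡ 0 (mod 106), i.e. u = v.
We now compute 47⁻¹ mod 106 explicitly. Euclid's algorithm: 106 = 2·47 + 12, 47 = 3·12 + 11, 12 = 1·11 + 1; back-substituting gives 1 = 97·47 − 43·106, so 47⁻¹ ≡ 97 (mod 106).
For any y ∈ ℤ/106ℤ, x = 97(y − 53) mod 106 satisfies φ(x) = 47·97(y − 53) + 53 ≡ y (since 47·97 ≡ 1 mod 106). So every y has a preimage.
Therefore φ is bijective.
Since φ is bijective, we find φ⁻¹(54): we need 47x ≡ 54 − 53 ≡ 1 (mod 106). Using 47⁻¹ = 97: x ≡ 97·1 = 97, so x = 97.
Check: φ(97) = 47·97 + 53 = 4612 = 43·106 + 54 ≡ 54 (mod 106).

97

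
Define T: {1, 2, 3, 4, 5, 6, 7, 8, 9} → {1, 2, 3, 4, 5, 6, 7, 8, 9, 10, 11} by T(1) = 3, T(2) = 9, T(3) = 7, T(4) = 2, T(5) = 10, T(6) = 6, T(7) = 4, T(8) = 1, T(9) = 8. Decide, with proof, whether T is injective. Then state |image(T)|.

9

The values T(1), …, T(9) are 3, 9, 7, 2, 10, 6, 4, 1, 8 — all distinct.
So T(x_1) = T(x_2) only when x_1 = x_2, and T is injective.
The image of T is {1, 2, 3, 4, 6, 7, 8, 9, 10}, which has 9 elements.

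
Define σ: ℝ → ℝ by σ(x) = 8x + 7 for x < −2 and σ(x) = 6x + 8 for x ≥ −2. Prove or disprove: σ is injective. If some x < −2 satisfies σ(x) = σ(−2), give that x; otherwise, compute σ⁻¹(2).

-1

Both pieces are strictly increasing (slopes 8 and 6), so each is injective on its own interval.
The left piece maps (−∞, −2) onto (−∞, −9); the right piece maps [−2, ∞) onto [−4, ∞).
These images are disjoint, so no value is attained by both pieces. Thus σ is injective.
Because the two images are disjoint, no x < −2 has σ(x) = σ(−2), so we compute σ⁻¹(2): 2 lies in [−4, ∞), so solve 6x + 8 = 2: x = (2 − 8)/6 = −1.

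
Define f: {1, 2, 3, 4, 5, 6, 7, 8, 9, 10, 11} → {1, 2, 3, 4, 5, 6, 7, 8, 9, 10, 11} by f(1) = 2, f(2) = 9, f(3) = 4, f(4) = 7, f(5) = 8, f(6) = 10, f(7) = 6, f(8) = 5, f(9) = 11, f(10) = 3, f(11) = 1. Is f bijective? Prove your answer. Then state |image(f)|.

The values 2, 9, 4, 7, 8, 10, 6, 5, 11, 3, 1 are a permutation of {1, 2, 3, 4, 5, 6, 7, 8, 9, 10, 11}: each element appears exactly once.
So f is injective and surjective, hence bijective.
The image of f is {1, 2, 3, 4, 5, 6, 7, 8, 9, 10, 11}, which has 11 elements.

11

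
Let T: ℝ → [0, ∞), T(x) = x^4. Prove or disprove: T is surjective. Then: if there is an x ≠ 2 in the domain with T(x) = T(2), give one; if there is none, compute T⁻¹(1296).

For any y ∈ [0, ∞), x = y^{1/4} ∈ ℝ satisfies x^4 = y, so T is surjective.
For the follow-up, such an x exists: taking x = −2 ∈ ℝ gives T(−2) = 16 = T(2) with −2 ≠ 2.

-2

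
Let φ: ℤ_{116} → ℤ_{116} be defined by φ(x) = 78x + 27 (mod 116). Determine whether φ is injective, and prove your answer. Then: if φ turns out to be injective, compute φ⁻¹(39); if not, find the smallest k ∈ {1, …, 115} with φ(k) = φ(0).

58

By definition, injectivity means: for all u, v in the domain, φ(u) = φ(v) implies u = v.
We have gcd(78, 116) = 2 > 1. Taking u = 0 and v = 58: φ(0) = 27 and φ(58) = 78·58 + 27 = 4551 ≡ 27 (mod 116).
So φ(0) = φ(58) while 0 ≠ 58, thus φ is not injective.
Since φ is not injective, we find the least positive k with φ(k) = φ(0): this means 78k ≡ 0 (mod 116), i.e. 116 ∣ 78k. Since gcd(78, 116) = 2, dividing through by 2 this holds exactly when 58 ∣ 39k, and as gcd(39, 58) = 1, exactly when 58 ∣ k.
The smallest positive such k is 58.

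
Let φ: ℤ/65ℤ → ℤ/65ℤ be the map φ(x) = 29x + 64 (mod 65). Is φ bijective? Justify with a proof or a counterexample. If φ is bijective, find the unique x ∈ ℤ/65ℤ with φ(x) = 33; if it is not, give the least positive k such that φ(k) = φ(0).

Recall that φ is injective if φ(a) = φ(b) implies a = b.
If φ(a) = φ(b), then 29a ≡ 29b (mod 65). Because gcd(29, 65) = 1, we may cancel 29 to get a ≡ b (mod 65).
We now compute 29⁻¹ mod 65 explicitly. Euclid's algorithm: 65 = 2·29 + 7, 29 = 4·7 + 1; back-substituting gives 1 = 9·29 − 4·65, so 29⁻¹ ≡ 9 (mod 65).
For any y ∈ ℤ/65ℤ, x = 9(y − 64) mod 65 satisfies φ(x) = 29·9(y − 64) + 64 ≡ y (since 29·9 ≡ 1 mod 65). So every y has a preimage.
Thus φ is bijective.
Since φ is bijective, we compute φ⁻¹(33): solve 29x + 64 ≡ 33 (mod 65), i.e. 29x ≡ 34 (mod 65).
Multiplying by 29⁻¹ = 9 gives x ≡ 9·34 = 306 = 4·65 + 46 ≡ 46 (mod 65).
Check: φ(46) = 29·46 + 64 = 1398 = 21·65 + 33 ≡ 33 (mod 65).

46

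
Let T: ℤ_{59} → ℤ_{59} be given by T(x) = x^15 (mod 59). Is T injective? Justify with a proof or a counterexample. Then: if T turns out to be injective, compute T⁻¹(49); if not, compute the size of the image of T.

41

Since 59 is prime, the nonzero elements of ℤ_{59} form a cyclic group of order 58.
As gcd(15, 58) = 1, raising to the 15th power is a bijection on this group: if s^15 ≡ t^15 then (st^{−1})^15 = 1, and the only element of order dividing gcd(15, 58) = 1 is 1, so s = t.
With T(0) = 0 this makes T injective on all of ℤ_{59}, hence bijective (finite equal-size domain and codomain). In particular T is injective.
Since T is injective, we find the preimage of 49. The inverse of x ↦ x^15 on (ℤ_{59})^× is x ↦ x^31, because 15·31 = 465 = 8·58 + 1 ≡ 1 (mod 58) and x^{58} = 1 for x ≠ 0 (Fermat). So T⁻¹(49) = 49^31 mod 59.
Repeated squaring mod 59: 49^1 ≡ 49, 49^2 ≡ 49² = 2401 ≡ 41, 49^4 ≡ 41² = 1681 ≡ 29, 49^8 ≡ 29² = 841 ≡ 15, 49^16 ≡ 15² = 225 ≡ 48. Since 31 = 16 + 8 + 4 + 2 + 1, 49^31 ≡ 48·15·29·41·49: 48·15 = 720 ≡ 12, then 12·29 = 348 ≡ 53, then 53·41 = 2173 ≡ 49, then 49·49 = 2401 ≡ 41. So 49^31 ≡ 41 (mod 59).
Hence T⁻¹(49) = 41.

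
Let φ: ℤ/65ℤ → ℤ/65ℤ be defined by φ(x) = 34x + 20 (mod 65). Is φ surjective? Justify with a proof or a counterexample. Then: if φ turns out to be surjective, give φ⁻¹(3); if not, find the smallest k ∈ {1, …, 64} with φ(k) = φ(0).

32

Since gcd(34, 65) = 1, 34 is invertible modulo 65. Euclid's algorithm: 65 = 1·34 + 31, 34 = 1·31 + 3, 31 = 10·3 + 1; back-substituting gives 1 = 44·34 − 23·65, so 34⁻¹ ≡ 44 (mod 65).
For any y ∈ ℤ/65ℤ, x = 44(y − 20) mod 65 satisfies φ(x) = 34·44(y − 20) + 20 ≡ y (since 34·44 ≡ 1 mod 65). So every y has a preimage.
Therefore φ is surjective.
Since φ is surjective, we find φ⁻¹(3): we need 34x ≡ 3 − 20 ≡ 48 (mod 65). Using 34⁻¹ = 44: x ≡ 44·48 = 2112 = 32·65 + 32, so x = 32.
Check: φ(32) = 34·32 + 20 = 1108 = 17·65 + 3 ≡ 3 (mod 65).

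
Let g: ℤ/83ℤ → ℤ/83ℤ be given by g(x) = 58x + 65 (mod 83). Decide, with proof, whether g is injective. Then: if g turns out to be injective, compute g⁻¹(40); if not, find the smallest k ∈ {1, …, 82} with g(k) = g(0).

Recall: g is injective when g(a) = g(b) forces a = b.
Suppose g(a) = g(b) in ℤ/83ℤ. Then 58a + 65 ≡ 58b + 65 (mod 83), so 58(a − b) ≡ 0 (mod 83).
Since gcd(58, 83) = 1, 58 is invertible modulo 83, thus a − b ≡ 0 (mod 83), i.e. a = b.
Therefore g is injective.
We now compute 58⁻¹ mod 83 explicitly. Euclid's algorithm: 83 = 1·58 + 25, 58 = 2·25 + 8, 25 = 3·8 + 1; back-substituting gives 1 = 73·58 − 51·83, so 58⁻¹ ≡ 73 (mod 83).
Since g is injective, we find g⁻¹(40): we need 58x ≡ 40 − 65 ≡ 58 (mod 83). Using 58⁻¹ = 73: x ≡ 73·58 = 4234 = 51·83 + 1, so x = 1.
Check: g(1) = 58·1 + 65 = 123 = 1·83 + 40 ≡ 40 (mod 83).

1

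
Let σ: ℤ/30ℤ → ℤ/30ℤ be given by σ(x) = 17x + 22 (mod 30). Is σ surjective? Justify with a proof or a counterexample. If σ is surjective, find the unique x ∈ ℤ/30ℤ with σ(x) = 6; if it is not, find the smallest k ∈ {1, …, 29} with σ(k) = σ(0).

Since gcd(17, 30) = 1, 17 is invertible modulo 30. Euclid's algorithm: 30 = 1·17 + 13, 17 = 1·13 + 4, 13 = 3·4 + 1; back-substituting gives 1 = 23·17 − 13·30, so 17⁻¹ ≡ 23 (mod 30).
Then y ↦ 23(y − 22) is a two-sided inverse to σ, so every y ∈ ℤ/30ℤ has a preimage.
Thus σ is surjective.
Since σ is surjective, we compute σ⁻¹(6): solve 17x + 22 ≡ 6 (mod 30), i.e. 17x ≡ 14 (mod 30).
Multiplying by 17⁻¹ = 23 gives x ≡ 23·14 = 322 = 10·30 + 22 ≡ 22 (mod 30).
Check: σ(22) = 17·22 + 22 = 396 = 13·30 + 6 ≡ 6 (mod 30).

22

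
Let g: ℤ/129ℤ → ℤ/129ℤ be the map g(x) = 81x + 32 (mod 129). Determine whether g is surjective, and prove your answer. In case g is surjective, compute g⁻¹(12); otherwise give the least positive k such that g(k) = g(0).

Since gcd(81, 129) = 3, we have 81x ≡ 0 (mod 3) for all x, so g(x) ≡ 2 (mod 3).
But 0 ≢ 2 (mod 3), so 0 ∈ ℤ/129ℤ has no preimage. Hence g is not surjective.
Since g is not surjective, we find the least positive k with g(k) = g(0): this means 81k ≡ 0 (mod 129), i.e. 129 ∣ 81k. Since gcd(81, 129) = 3, dividing through by 3 this holds exactly when 43 ∣ 27k, and as gcd(27, 43) = 1, exactly when 43 ∣ k.
The smallest positive such k is 43.

43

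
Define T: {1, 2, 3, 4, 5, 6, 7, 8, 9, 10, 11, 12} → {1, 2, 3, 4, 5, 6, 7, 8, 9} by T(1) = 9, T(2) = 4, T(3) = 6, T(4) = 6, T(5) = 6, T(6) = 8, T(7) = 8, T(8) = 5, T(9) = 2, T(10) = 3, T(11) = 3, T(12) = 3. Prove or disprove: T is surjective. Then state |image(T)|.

No element maps to 1, so T is not surjective.
The image of T is {2, 3, 4, 5, 6, 8, 9}, which has 7 elements.

7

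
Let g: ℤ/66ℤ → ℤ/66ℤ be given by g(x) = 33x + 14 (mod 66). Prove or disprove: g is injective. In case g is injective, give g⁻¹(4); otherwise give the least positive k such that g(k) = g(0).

2

We have gcd(33, 66) = 33 > 1. Taking s = 0 and t = 2: g(0) = 14 and g(2) = 33·2 + 14 = 80 ≡ 14 (mod 66).
So g(0) = g(2) while 0 ≠ 2, hence g is not injective.
Since g is not injective, we find the least positive k with g(k) = g(0): this means 33k ≡ 0 (mod 66), i.e. 66 ∣ 33k. Since gcd(33, 66) = 33, dividing through by 33 this holds exactly when 2 ∣ k.
The smallest positive such k is 2.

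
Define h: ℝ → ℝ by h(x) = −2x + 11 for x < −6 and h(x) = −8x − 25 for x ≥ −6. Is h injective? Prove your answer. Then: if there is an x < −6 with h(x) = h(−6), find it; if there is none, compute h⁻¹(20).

-45/8

Both pieces are strictly decreasing (slopes −2 and −8), so each is injective on its own interval.
The left piece maps (−∞, −6) onto (23, ∞); the right piece maps [−6, ∞) onto (−∞, 23].
These images are disjoint, so no value is attained by both pieces. So h is injective.
Because the two images are disjoint, no x < −6 has h(x) = h(−6), so we compute h⁻¹(20): 20 lies in (−∞, 23], so solve −8x − 25 = 20: x = (20 + 25)/(−8) = −45/8.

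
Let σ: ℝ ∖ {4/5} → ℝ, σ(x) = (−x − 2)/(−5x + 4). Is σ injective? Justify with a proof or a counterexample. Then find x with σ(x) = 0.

-2

Suppose σ(a) = σ(b). Cross-multiplying: (−a − 2)(−5b + 4) = (−b − 2)(−5a + 4).
Expanding both sides and cancelling the symmetric terms leaves −14·(a − b) = 0. Since −14 ≠ 0, a = b. Therefore σ is injective.
Solving σ(x) = 0: cross-multiplying gives −x − 2 = 0(−5x + 4), which rearranges to −1x = 2, so x = −2.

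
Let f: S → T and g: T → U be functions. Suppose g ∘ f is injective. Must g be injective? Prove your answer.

not injective

No. Take S = {0}, T = {0, 1, 2, 3}, U = {0, 1, 2, 3}, f(a) = a for each a ∈ S, and g(b) = 2 if b ∈ {2, 3} else g(b) = b.
Then g ∘ f = f is injective (S ⊂ T and f is the inclusion), but g(2) = g(3) = 2 with 2 ≠ 3, so g is not injective.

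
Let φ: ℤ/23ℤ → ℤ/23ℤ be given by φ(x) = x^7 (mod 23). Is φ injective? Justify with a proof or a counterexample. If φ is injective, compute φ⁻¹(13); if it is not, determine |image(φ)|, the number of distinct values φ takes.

Since 23 is prime, the nonzero elements of ℤ/23ℤ form a cyclic group of order 22.
As gcd(7, 22) = 1, raising to the 7th power is a bijection on this group: if x_1^7 ≡ x_2^7 then (x_1x_2^{−1})^7 = 1, and the only element of order dividing gcd(7, 22) = 1 is 1, so x_1 = x_2.
With φ(0) = 0 this makes φ injective on all of ℤ/23ℤ, hence bijective (finite equal-size domain and codomain). In particular φ is injective.
Since φ is injective, we find the preimage of 13. The inverse of x ↦ x^7 on (ℤ/23ℤ)^× is x ↦ x^19, because 7·19 = 133 = 6·22 + 1 ≡ 1 (mod 22) and x^{22} = 1 for x ≠ 0 (Fermat). So φ⁻¹(13) = 13^19 mod 23.
Repeated squaring mod 23: 13^1 ≡ 13, 13^2 ≡ 13² = 169 ≡ 8, 13^4 ≡ 8² = 64 ≡ 18, 13^8 ≡ 18² = 324 ≡ 2, 13^16 ≡ 2² = 4. Since 19 = 16 + 2 + 1, 13^19 ≡ 4·8·13: 4·8 = 32 ≡ 9, then 9·13 = 117 ≡ 2. So 13^19 ≡ 2 (mod 23).
Hence φ⁻¹(13) = 2.

2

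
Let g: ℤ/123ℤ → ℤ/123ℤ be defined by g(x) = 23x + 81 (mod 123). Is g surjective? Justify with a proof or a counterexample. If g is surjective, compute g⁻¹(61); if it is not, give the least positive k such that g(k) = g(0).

Since gcd(23, 123) = 1, 23 is invertible modulo 123. Euclid's algorithm: 123 = 5·23 + 8, 23 = 2·8 + 7, 8 = 1·7 + 1; back-substituting gives 1 = 107·23 − 20·123, so 23⁻¹ ≡ 107 (mod 123).
Then y ↦ 107(y − 81) is a two-sided inverse to g, so every y ∈ ℤ/123ℤ has a preimage.
Therefore g is surjective.
Since g is surjective, we compute g⁻¹(61): solve 23x + 81 ≡ 61 (mod 123), i.e. 23x ≡ 103 (mod 123).
Multiplying by 23⁻¹ = 107 gives x ≡ 107·103 = 11021 = 89·123 + 74 ≡ 74 (mod 123).
Check: g(74) = 23·74 + 81 = 1783 = 14·123 + 61 ≡ 61 (mod 123).

74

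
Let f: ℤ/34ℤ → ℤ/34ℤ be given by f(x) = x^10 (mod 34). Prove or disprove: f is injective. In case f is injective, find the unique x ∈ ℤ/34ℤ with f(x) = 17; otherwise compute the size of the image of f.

18

f(16): Repeated squaring mod 34: 16^1 ≡ 16, 16^2 ≡ 16² = 256 ≡ 18, 16^4 ≡ 18² = 324 ≡ 18, 16^8 ≡ 18² = 324 ≡ 18. Since 10 = 8 + 2, 16^10 ≡ 18·18: 18·18 = 324 ≡ 18. So 16^10 ≡ 18 (mod 34).
f(18): Repeated squaring mod 34: 18^1 ≡ 18, 18^2 ≡ 18² = 324 ≡ 18, 18^4 ≡ 18² = 324 ≡ 18, 18^8 ≡ 18² = 324 ≡ 18. Since 10 = 8 + 2, 18^10 ≡ 18·18: 18·18 = 324 ≡ 18. So 18^10 ≡ 18 (mod 34).
So f(16) = f(18) = 18 while 16 ≠ 18, hence f is not injective.
Since f is not injective, we determine |image(f)|. Computing x^10 mod 34 for each x (by repeated squaring, reducing mod 34 at every step), the values f(0), f(1), …, f(33) are: 0, 1, 4, 25, 16, 9, 32, 19, 30, 13, 2, 15, 26, 33, 8, 21, 18, 17, 18, 21, 8, 33, 26, 15, 2, 13, 30, 19, 32, 9, 16, 25, 4, 1.
The distinct values are {0, 1, 2, 4, 8, 9, 13, 15, 16, 17, 18, 19, 21, 25, 26, 30, 32, 33}; there are 18 of them.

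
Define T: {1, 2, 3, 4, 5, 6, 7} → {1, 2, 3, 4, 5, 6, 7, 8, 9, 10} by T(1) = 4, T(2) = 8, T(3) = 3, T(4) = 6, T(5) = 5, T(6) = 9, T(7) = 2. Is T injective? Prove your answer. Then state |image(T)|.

The values T(1), …, T(7) are 4, 8, 3, 6, 5, 9, 2 — all distinct.
So T(s) = T(t) only when s = t, and T is injective.
The image of T is {2, 3, 4, 5, 6, 8, 9}, which has 7 elements.

7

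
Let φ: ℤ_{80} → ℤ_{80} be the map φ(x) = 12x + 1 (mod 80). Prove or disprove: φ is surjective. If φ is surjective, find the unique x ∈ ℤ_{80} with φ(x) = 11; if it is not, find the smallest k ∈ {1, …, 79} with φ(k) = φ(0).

Recall that surjectivity means every element of the codomain has a preimage under φ.
Since gcd(12, 80) = 4, we have 12x ≡ 0 (mod 4) for all x, so φ(x) ≡ 1 (mod 4).
But 0 ≢ 1 (mod 4), so 0 ∈ ℤ_{80} has no preimage. Thus φ is not surjective.
Since φ is not surjective, we find the least positive k with φ(k) = φ(0): this means 12k ≡ 0 (mod 80), i.e. 80 ∣ 12k. Since gcd(12, 80) = 4, dividing through by 4 this holds exactly when 20 ∣ 3k, and as gcd(3, 20) = 1, exactly when 20 ∣ k.
The smallest positive such k is 20.

20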